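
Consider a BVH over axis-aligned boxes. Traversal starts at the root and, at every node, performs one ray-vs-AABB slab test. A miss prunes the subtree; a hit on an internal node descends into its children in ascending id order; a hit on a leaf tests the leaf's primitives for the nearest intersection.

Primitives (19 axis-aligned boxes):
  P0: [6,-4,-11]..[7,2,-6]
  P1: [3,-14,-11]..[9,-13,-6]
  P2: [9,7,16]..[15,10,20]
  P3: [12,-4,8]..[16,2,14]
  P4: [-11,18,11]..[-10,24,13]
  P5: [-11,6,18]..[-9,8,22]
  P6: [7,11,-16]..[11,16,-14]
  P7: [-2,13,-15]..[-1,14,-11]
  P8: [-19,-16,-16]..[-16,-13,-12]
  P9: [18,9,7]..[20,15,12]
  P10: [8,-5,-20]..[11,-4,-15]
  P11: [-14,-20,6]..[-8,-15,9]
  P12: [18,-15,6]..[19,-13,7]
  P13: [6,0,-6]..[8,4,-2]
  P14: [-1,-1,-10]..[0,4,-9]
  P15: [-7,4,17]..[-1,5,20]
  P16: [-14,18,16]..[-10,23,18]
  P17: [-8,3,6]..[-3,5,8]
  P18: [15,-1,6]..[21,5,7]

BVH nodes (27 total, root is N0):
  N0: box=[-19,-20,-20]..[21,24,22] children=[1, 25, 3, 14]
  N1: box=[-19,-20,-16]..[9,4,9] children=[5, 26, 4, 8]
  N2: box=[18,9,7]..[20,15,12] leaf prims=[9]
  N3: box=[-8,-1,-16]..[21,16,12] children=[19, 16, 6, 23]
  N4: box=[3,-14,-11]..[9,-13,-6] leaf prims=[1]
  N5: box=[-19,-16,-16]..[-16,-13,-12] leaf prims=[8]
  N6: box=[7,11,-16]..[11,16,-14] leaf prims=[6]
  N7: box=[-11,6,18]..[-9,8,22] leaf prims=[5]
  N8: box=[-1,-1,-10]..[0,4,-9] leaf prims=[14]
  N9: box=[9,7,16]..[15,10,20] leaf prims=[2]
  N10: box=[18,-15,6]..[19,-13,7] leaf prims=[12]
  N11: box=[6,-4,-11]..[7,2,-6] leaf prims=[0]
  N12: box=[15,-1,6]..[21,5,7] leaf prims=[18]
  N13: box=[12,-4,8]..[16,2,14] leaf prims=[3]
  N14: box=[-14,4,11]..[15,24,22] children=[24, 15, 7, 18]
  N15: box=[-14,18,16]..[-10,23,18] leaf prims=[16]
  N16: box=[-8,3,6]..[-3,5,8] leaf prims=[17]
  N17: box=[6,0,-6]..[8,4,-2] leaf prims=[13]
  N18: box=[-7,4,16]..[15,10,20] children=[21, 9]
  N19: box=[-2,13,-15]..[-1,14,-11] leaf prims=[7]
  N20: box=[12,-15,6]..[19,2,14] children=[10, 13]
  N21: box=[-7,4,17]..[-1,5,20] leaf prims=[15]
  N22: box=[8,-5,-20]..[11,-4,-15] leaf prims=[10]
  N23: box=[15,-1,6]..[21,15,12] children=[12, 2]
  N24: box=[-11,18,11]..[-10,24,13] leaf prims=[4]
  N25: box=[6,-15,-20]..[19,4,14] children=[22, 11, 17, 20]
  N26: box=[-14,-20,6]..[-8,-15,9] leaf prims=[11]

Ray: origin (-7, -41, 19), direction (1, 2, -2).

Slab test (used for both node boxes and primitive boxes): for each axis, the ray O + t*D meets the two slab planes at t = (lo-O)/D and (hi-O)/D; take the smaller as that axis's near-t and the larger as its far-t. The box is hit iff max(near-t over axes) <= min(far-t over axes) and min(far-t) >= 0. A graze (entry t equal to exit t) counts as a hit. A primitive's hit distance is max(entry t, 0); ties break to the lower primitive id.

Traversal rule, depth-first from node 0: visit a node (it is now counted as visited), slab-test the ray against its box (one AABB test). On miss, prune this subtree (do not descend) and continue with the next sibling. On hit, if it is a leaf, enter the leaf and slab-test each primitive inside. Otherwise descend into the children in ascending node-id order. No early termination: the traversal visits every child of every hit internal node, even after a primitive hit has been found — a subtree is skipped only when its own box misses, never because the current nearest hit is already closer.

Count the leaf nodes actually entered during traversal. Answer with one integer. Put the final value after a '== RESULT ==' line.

Traverse from the root:
N0 x:[-12,28] y:[21/2,65/2] z:[-3/2,39/2] -> hit [21/2,39/2], descend [1, 3, 14, 25]
  N1 x:[-12,16] y:[21/2,45/2] z:[5,35/2] -> hit [21/2,16], descend [4, 5, 8, 26]
    N4 x:[10,16] y:[27/2,14] z:[25/2,15] -> hit [27/2,14] leaf, test {P1@t=27/2}
    N5 x:[-12,-9] y:[25/2,14] z:[31/2,35/2] -> miss, prune
    N8 x:[6,7] y:[20,45/2] z:[14,29/2] -> miss, prune
    N26 x:[-7,-1] y:[21/2,13] z:[5,13/2] -> miss, prune
  N3 x:[-1,28] y:[20,57/2] z:[7/2,35/2] -> miss, prune
  N14 x:[-7,22] y:[45/2,65/2] z:[-3/2,4] -> miss, prune
  N25 x:[13,26] y:[13,45/2] z:[5/2,39/2] -> hit [13,39/2], descend [11, 17, 20, 22]
    N11 x:[13,14] y:[37/2,43/2] z:[25/2,15] -> miss, prune
    N17 x:[13,15] y:[41/2,45/2] z:[21/2,25/2] -> miss, prune
    N20 x:[19,26] y:[13,43/2] z:[5/2,13/2] -> miss, prune
    N22 x:[15,18] y:[18,37/2] z:[17,39/2] -> hit [18,18] leaf, test {P10@t=18}

Visited [0, 1, 4, 5, 8, 26, 3, 14, 25, 11, 17, 20, 22]. Tests: 13 box, 2 leaf. Nearest: P1.

== RESULT ==
2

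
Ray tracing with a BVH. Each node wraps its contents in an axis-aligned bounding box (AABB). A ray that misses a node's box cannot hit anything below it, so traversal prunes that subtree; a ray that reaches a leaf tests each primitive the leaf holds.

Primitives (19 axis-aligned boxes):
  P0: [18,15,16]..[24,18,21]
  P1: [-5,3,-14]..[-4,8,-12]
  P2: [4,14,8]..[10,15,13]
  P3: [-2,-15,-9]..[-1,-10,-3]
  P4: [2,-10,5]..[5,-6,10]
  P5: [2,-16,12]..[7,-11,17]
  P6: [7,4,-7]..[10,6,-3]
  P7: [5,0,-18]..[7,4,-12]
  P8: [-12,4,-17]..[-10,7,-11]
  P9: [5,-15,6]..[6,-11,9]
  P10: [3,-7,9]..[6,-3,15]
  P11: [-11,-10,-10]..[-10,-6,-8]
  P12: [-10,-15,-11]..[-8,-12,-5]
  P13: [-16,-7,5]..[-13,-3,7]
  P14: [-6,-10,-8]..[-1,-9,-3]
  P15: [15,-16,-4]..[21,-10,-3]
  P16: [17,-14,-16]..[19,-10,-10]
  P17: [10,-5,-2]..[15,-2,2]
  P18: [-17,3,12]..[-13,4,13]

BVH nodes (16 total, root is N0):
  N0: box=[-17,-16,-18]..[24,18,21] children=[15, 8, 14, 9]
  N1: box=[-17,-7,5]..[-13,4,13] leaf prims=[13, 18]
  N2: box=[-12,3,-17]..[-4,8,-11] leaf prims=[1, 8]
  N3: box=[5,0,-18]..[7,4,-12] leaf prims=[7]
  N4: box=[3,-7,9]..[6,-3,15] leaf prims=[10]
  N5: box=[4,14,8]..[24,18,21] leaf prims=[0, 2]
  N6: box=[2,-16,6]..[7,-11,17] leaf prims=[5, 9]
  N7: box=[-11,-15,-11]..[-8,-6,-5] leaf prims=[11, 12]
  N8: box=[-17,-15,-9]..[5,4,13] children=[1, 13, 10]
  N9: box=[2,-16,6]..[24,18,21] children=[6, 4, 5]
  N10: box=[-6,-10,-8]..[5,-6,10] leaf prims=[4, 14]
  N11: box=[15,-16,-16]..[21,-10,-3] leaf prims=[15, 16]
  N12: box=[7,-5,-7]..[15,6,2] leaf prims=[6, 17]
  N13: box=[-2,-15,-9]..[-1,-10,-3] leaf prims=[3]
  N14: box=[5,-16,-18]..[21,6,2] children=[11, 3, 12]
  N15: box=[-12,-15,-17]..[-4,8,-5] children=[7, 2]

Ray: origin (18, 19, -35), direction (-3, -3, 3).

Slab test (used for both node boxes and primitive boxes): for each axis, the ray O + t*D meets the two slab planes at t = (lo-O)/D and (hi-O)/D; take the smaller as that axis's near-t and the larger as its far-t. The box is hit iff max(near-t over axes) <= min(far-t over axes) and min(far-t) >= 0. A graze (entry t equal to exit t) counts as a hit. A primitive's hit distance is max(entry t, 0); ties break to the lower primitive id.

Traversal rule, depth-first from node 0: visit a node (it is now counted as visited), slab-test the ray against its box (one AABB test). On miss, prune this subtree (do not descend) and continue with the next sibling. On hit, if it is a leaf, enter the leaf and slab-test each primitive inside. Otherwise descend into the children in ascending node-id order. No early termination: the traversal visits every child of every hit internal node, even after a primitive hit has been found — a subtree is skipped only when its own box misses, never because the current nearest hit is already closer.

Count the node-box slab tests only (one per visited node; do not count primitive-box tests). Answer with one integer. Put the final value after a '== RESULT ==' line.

Walk:
N0 x:[-2,35/3] y:[1/3,35/3] z:[17/3,56/3] -> hit [17/3,35/3], descend [8, 9, 14, 15]
  N8 x:[13/3,35/3] y:[5,34/3] z:[26/3,16] -> hit [26/3,34/3], descend [1, 10, 13]
    N1 x:[31/3,35/3] y:[5,26/3] z:[40/3,16] -> miss, prune
    N10 x:[13/3,8] y:[25/3,29/3] z:[9,15] -> miss, prune
    N13 x:[19/3,20/3] y:[29/3,34/3] z:[26/3,32/3] -> miss, prune
  N9 x:[-2,16/3] y:[1/3,35/3] z:[41/3,56/3] -> miss, prune
  N14 x:[-1,13/3] y:[13/3,35/3] z:[17/3,37/3] -> miss, prune
  N15 x:[22/3,10] y:[11/3,34/3] z:[6,10] -> hit [22/3,10], descend [2, 7]
    N2 x:[22/3,10] y:[11/3,16/3] z:[6,8] -> miss, prune
    N7 x:[26/3,29/3] y:[25/3,34/3] z:[8,10] -> hit [26/3,29/3] leaf, test {P11(miss), P12(miss)}

order=[0, 8, 1, 10, 13, 9, 14, 15, 2, 7]  |boxes|=10  |leaves|=1  hit=miss

== RESULT ==
10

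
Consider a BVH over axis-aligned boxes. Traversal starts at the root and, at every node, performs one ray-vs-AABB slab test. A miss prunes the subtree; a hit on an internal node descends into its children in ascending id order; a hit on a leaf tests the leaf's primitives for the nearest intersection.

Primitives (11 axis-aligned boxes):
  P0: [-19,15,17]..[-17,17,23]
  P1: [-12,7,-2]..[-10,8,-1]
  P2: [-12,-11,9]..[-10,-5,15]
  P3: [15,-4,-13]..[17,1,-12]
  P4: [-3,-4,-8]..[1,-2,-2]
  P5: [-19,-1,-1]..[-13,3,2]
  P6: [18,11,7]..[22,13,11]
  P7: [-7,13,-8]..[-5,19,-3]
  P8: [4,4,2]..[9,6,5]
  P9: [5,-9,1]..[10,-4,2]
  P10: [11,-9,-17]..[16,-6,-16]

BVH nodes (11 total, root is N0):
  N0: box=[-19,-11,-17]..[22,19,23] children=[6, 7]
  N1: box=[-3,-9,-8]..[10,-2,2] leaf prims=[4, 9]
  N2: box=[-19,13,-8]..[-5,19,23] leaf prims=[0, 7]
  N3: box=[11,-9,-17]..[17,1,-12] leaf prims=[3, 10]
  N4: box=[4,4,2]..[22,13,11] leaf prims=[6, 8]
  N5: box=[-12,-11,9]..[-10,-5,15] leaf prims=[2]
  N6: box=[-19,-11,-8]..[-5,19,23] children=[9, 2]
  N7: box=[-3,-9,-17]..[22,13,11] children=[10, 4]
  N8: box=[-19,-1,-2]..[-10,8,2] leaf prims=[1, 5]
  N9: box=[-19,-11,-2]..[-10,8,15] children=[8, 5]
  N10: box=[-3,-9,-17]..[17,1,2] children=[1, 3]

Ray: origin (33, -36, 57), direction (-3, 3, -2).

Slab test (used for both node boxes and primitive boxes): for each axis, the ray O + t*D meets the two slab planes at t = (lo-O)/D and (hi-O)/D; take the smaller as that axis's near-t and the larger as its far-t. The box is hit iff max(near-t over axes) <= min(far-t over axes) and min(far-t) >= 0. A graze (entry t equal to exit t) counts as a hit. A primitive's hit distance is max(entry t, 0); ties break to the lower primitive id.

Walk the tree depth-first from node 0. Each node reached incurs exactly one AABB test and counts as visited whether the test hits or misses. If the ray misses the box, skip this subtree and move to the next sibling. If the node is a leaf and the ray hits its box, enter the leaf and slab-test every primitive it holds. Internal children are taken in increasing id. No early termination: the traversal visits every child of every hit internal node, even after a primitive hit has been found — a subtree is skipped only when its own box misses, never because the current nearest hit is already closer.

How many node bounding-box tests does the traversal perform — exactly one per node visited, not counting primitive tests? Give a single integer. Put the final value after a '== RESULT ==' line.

Traverse from the root:
N0 x:[11/3,52/3] y:[25/3,55/3] z:[17,37] -> hit [17,52/3], descend [6, 7]
  N6 x:[38/3,52/3] y:[25/3,55/3] z:[17,65/2] -> hit [17,52/3], descend [2, 9]
    N2 x:[38/3,52/3] y:[49/3,55/3] z:[17,65/2] -> hit [17,52/3] leaf, test {P0@t=17, P7(miss)}
    N9 x:[43/3,52/3] y:[25/3,44/3] z:[21,59/2] -> miss, prune
  N7 x:[11/3,12] y:[9,49/3] z:[23,37] -> miss, prune

Summary -> nodes [0, 6, 2, 9, 7]; box-tests=5; leaf-entries=1; first=P0

== RESULT ==
5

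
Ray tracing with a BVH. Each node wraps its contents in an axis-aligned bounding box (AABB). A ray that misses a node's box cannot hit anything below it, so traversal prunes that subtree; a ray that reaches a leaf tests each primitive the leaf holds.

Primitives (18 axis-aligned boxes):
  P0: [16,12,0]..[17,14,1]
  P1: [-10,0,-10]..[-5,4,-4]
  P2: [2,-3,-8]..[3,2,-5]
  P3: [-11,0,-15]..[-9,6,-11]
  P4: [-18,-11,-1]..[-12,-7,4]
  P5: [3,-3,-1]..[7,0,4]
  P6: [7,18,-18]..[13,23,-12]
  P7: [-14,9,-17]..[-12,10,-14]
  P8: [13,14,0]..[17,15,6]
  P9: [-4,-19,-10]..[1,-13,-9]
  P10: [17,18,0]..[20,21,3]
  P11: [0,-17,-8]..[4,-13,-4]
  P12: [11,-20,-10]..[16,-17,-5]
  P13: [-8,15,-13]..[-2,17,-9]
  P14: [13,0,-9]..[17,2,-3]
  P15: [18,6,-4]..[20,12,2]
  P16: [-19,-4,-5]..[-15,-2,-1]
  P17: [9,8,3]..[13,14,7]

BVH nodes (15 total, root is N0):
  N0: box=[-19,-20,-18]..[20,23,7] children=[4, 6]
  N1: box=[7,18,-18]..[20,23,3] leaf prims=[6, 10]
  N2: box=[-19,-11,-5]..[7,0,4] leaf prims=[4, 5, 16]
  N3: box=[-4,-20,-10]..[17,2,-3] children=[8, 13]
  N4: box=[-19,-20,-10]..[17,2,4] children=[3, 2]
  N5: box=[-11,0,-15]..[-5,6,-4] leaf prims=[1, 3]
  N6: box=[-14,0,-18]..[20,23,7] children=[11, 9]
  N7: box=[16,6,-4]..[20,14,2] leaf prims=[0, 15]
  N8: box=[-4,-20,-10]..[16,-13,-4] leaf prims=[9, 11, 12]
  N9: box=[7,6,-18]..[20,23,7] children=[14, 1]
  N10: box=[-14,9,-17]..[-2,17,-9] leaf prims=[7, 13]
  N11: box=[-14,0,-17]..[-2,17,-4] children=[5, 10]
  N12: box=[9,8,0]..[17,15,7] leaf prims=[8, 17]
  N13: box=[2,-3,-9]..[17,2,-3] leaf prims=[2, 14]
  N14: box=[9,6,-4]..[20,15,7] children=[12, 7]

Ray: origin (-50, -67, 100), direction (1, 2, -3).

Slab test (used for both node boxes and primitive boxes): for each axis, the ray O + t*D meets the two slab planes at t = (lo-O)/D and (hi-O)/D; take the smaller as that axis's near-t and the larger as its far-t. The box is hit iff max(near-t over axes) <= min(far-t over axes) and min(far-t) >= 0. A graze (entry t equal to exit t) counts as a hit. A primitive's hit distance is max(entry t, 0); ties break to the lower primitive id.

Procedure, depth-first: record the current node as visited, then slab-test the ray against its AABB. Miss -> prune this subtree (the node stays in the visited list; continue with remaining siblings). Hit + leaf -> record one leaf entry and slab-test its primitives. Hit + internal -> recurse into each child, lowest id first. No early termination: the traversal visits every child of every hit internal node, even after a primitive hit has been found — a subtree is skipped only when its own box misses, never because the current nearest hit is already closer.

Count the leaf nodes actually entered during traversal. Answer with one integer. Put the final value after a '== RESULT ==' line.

Traverse from the root:
N0 x:[31,70] y:[47/2,45] z:[31,118/3] -> hit [31,118/3], descend [4, 6]
  N4 x:[31,67] y:[47/2,69/2] z:[32,110/3] -> hit [32,69/2], descend [2, 3]
    N2 x:[31,57] y:[28,67/2] z:[32,35] -> hit [32,67/2] leaf, test {P4(miss), P5(miss), P16(miss)}
    N3 x:[46,67] y:[47/2,69/2] z:[103/3,110/3] -> miss, prune
  N6 x:[36,70] y:[67/2,45] z:[31,118/3] -> hit [36,118/3], descend [9, 11]
    N9 x:[57,70] y:[73/2,45] z:[31,118/3] -> miss, prune
    N11 x:[36,48] y:[67/2,42] z:[104/3,39] -> hit [36,39], descend [5, 10]
      N5 x:[39,45] y:[67/2,73/2] z:[104/3,115/3] -> miss, prune
      N10 x:[36,48] y:[38,42] z:[109/3,39] -> hit [38,39] leaf, test {P7@t=38, P13(miss)}

order=[0, 4, 2, 3, 6, 9, 11, 5, 10]  |boxes|=9  |leaves|=2  hit=P7

== RESULT ==
2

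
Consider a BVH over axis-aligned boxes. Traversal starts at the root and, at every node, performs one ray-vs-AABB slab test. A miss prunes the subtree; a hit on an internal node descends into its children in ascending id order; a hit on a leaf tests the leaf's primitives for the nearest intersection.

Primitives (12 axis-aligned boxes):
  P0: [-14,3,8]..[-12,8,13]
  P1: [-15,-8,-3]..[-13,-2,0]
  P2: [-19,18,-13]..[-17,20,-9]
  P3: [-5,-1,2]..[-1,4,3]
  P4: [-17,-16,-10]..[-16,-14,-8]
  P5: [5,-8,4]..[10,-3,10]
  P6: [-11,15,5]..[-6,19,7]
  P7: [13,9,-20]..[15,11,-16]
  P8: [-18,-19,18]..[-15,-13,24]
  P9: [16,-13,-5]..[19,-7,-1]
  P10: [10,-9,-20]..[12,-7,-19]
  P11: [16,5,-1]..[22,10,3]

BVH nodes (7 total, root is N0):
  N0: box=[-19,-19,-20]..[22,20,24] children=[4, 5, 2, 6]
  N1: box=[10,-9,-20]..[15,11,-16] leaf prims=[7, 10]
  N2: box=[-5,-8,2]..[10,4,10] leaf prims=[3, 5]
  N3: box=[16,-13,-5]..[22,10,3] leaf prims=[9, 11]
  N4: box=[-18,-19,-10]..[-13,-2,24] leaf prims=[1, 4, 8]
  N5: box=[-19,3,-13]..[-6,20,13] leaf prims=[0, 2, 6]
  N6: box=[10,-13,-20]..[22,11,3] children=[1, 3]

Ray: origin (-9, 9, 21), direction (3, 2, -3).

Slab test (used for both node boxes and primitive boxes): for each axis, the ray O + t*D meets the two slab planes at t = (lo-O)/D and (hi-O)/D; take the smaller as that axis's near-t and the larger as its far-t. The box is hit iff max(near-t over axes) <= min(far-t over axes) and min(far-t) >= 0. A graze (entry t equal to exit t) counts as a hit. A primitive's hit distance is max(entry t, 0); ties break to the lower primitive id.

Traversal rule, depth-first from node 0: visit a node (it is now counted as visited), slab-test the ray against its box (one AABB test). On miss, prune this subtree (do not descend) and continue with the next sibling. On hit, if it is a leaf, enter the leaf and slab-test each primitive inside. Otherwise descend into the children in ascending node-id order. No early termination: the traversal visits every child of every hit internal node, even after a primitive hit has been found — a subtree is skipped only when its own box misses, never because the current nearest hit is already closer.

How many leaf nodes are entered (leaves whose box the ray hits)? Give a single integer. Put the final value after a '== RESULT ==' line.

Trace the traversal:
N0 x:[-10/3,31/3] y:[-14,11/2] z:[-1,41/3] -> hit [-1,11/2], descend [2, 4, 5, 6]
  N2 x:[4/3,19/3] y:[-17/2,-5/2] z:[11/3,19/3] -> miss, prune
  N4 x:[-3,-4/3] y:[-14,-11/2] z:[-1,31/3] -> miss, prune
  N5 x:[-10/3,1] y:[-3,11/2] z:[8/3,34/3] -> miss, prune
  N6 x:[19/3,31/3] y:[-11,1] z:[6,41/3] -> miss, prune

5 AABB tests over nodes [0, 2, 4, 5, 6]; 0 leaves entered; closest miss.

== RESULT ==
0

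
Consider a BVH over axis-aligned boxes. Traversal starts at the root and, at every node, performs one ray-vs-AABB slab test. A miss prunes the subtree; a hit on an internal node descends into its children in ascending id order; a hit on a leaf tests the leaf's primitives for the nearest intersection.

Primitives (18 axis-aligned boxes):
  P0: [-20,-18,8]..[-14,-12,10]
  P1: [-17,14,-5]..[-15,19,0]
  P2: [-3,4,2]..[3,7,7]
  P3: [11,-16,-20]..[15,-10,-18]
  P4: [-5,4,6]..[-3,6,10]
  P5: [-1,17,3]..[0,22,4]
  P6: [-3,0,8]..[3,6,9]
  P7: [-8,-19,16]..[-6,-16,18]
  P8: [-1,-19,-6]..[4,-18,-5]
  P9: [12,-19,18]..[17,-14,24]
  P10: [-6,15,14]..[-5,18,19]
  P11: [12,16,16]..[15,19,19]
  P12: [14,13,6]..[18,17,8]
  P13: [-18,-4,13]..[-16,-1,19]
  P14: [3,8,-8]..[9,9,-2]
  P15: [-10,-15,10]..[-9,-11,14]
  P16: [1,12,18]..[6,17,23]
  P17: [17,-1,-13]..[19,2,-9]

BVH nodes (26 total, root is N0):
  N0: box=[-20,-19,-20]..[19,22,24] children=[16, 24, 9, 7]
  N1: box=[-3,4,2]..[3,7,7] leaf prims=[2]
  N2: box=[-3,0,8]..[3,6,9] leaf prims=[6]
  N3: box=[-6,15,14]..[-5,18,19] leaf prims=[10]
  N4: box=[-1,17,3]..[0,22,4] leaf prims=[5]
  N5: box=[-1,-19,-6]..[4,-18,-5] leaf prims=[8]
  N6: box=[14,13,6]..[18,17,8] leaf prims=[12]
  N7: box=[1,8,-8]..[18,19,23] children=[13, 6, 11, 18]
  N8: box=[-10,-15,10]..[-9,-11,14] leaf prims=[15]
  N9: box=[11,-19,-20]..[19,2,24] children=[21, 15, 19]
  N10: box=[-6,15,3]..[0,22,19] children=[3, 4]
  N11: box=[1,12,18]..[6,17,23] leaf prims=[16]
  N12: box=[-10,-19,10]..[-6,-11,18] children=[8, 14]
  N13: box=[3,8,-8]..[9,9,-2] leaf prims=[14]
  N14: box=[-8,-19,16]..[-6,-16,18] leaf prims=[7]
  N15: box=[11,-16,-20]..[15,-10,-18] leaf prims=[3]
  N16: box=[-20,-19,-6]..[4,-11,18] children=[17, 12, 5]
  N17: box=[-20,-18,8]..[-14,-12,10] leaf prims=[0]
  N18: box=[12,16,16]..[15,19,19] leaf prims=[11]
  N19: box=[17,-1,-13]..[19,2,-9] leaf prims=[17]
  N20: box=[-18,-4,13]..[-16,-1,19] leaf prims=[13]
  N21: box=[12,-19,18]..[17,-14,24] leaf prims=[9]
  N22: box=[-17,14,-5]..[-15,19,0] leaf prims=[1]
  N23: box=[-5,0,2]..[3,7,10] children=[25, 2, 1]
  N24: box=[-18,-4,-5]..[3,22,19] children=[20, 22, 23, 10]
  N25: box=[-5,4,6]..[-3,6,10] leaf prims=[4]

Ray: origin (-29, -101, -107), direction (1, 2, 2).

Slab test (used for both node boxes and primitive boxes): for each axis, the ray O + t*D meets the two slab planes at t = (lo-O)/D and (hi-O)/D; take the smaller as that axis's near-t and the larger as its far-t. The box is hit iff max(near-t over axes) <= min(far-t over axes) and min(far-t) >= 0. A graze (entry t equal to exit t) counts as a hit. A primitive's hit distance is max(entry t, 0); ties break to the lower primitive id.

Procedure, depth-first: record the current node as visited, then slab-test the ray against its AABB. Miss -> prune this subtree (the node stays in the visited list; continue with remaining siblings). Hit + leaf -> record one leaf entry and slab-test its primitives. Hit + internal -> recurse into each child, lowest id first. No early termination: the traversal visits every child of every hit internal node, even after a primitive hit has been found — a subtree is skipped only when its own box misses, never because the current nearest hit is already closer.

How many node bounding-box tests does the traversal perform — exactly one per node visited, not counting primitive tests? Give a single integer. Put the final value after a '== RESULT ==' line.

Trace the traversal:
N0 x:[9,48] y:[41,123/2] z:[87/2,131/2] -> hit [87/2,48], descend [7, 9, 16, 24]
  N7 x:[30,47] y:[109/2,60] z:[99/2,65] -> miss, prune
  N9 x:[40,48] y:[41,103/2] z:[87/2,131/2] -> hit [87/2,48], descend [15, 19, 21]
    N15 x:[40,44] y:[85/2,91/2] z:[87/2,89/2] -> hit [87/2,44] leaf, test {P3@t=87/2}
    N19 x:[46,48] y:[50,103/2] z:[47,49] -> miss, prune
    N21 x:[41,46] y:[41,87/2] z:[125/2,131/2] -> miss, prune
  N16 x:[9,33] y:[41,45] z:[101/2,125/2] -> miss, prune
  N24 x:[11,32] y:[97/2,123/2] z:[51,63] -> miss, prune

Visited [0, 7, 9, 15, 19, 21, 16, 24]. Tests: 8 box, 1 leaf. Nearest: P3.

== RESULT ==
8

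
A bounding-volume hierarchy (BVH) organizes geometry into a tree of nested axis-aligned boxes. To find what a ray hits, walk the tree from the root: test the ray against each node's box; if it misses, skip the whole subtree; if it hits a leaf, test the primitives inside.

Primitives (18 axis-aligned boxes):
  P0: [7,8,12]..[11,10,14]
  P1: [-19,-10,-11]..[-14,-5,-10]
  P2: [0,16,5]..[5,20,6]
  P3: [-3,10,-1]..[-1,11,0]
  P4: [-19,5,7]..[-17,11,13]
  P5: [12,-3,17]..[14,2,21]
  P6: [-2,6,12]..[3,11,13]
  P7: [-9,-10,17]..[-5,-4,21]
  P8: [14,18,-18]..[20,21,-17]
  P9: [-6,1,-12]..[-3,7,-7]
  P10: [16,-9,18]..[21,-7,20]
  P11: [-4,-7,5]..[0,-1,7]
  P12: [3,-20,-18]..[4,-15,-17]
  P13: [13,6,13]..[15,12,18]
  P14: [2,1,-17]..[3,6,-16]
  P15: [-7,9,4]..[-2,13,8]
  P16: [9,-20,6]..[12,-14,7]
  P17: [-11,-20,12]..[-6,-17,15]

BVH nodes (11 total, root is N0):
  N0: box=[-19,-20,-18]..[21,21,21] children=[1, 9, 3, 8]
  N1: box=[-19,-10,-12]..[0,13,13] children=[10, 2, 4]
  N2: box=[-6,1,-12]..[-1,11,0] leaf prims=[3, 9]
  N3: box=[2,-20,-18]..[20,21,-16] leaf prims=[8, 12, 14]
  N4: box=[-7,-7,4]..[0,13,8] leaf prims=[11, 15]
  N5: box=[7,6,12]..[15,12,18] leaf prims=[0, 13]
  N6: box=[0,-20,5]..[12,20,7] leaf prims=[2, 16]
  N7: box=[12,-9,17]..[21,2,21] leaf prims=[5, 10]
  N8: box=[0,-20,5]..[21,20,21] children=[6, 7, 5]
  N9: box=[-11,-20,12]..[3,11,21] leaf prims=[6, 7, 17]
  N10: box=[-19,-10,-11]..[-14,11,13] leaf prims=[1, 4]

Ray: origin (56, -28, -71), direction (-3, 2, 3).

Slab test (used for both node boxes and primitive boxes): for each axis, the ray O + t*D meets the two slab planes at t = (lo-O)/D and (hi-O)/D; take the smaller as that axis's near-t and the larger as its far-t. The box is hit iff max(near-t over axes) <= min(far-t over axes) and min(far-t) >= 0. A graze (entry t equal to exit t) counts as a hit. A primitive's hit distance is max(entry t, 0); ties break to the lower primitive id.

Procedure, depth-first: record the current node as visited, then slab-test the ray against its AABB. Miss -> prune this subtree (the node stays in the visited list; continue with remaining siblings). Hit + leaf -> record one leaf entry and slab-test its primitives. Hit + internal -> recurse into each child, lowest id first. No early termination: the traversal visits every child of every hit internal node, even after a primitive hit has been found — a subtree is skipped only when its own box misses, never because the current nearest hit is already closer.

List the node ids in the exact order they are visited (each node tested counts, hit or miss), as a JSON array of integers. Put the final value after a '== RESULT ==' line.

Trace the traversal:
N0 x:[35/3,25] y:[4,49/2] z:[53/3,92/3] -> hit [53/3,49/2], descend [1, 3, 8, 9]
  N1 x:[56/3,25] y:[9,41/2] z:[59/3,28] -> hit [59/3,41/2], descend [2, 4, 10]
    N2 x:[19,62/3] y:[29/2,39/2] z:[59/3,71/3] -> miss, prune
    N4 x:[56/3,21] y:[21/2,41/2] z:[25,79/3] -> miss, prune
    N10 x:[70/3,25] y:[9,39/2] z:[20,28] -> miss, prune
  N3 x:[12,18] y:[4,49/2] z:[53/3,55/3] -> hit [53/3,18] leaf, test {P8(miss), P12(miss), P14(miss)}
  N8 x:[35/3,56/3] y:[4,24] z:[76/3,92/3] -> miss, prune
  N9 x:[53/3,67/3] y:[4,39/2] z:[83/3,92/3] -> miss, prune

order=[0, 1, 2, 4, 10, 3, 8, 9]  |boxes|=8  |leaves|=1  hit=miss

== RESULT ==
[0, 1, 2, 4, 10, 3, 8, 9]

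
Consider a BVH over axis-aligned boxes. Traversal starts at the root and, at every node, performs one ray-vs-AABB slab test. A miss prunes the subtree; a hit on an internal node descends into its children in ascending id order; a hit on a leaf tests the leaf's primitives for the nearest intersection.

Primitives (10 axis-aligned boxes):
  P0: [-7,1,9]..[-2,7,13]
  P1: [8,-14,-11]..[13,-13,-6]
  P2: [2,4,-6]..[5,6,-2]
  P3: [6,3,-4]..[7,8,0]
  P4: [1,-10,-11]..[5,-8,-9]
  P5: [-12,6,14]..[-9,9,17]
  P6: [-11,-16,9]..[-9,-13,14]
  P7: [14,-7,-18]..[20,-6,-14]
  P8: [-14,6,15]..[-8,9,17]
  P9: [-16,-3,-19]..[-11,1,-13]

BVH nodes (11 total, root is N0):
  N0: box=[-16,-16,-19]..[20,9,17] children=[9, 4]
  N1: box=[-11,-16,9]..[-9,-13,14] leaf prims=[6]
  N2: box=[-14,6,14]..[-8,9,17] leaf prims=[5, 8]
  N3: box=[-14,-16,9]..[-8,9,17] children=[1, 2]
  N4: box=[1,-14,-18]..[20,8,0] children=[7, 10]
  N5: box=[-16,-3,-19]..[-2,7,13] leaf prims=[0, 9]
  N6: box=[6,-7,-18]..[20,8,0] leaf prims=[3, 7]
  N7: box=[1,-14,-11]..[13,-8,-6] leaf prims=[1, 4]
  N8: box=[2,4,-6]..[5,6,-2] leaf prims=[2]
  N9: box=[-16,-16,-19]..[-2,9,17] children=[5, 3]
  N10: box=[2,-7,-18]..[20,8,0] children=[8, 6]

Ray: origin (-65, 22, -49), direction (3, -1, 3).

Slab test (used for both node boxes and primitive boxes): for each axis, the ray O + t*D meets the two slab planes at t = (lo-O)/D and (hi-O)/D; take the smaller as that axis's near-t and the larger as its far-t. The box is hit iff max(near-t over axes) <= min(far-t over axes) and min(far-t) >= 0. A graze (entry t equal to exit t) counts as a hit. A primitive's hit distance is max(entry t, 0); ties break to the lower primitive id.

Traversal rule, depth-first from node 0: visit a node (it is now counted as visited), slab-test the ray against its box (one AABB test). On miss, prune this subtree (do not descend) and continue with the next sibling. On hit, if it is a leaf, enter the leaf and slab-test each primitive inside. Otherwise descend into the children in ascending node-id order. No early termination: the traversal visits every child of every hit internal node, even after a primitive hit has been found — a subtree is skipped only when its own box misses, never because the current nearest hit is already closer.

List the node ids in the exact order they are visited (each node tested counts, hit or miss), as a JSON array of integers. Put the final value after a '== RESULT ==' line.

Traverse from the root:
N0 x:[49/3,85/3] y:[13,38] z:[10,22] -> hit [49/3,22], descend [4, 9]
  N4 x:[22,85/3] y:[14,36] z:[31/3,49/3] -> miss, prune
  N9 x:[49/3,21] y:[13,38] z:[10,22] -> hit [49/3,21], descend [3, 5]
    N3 x:[17,19] y:[13,38] z:[58/3,22] -> miss, prune
    N5 x:[49/3,21] y:[15,25] z:[10,62/3] -> hit [49/3,62/3] leaf, test {P0@t=58/3, P9(miss)}

order=[0, 4, 9, 3, 5]  |boxes|=5  |leaves|=1  hit=P0

== RESULT ==
[0, 4, 9, 3, 5]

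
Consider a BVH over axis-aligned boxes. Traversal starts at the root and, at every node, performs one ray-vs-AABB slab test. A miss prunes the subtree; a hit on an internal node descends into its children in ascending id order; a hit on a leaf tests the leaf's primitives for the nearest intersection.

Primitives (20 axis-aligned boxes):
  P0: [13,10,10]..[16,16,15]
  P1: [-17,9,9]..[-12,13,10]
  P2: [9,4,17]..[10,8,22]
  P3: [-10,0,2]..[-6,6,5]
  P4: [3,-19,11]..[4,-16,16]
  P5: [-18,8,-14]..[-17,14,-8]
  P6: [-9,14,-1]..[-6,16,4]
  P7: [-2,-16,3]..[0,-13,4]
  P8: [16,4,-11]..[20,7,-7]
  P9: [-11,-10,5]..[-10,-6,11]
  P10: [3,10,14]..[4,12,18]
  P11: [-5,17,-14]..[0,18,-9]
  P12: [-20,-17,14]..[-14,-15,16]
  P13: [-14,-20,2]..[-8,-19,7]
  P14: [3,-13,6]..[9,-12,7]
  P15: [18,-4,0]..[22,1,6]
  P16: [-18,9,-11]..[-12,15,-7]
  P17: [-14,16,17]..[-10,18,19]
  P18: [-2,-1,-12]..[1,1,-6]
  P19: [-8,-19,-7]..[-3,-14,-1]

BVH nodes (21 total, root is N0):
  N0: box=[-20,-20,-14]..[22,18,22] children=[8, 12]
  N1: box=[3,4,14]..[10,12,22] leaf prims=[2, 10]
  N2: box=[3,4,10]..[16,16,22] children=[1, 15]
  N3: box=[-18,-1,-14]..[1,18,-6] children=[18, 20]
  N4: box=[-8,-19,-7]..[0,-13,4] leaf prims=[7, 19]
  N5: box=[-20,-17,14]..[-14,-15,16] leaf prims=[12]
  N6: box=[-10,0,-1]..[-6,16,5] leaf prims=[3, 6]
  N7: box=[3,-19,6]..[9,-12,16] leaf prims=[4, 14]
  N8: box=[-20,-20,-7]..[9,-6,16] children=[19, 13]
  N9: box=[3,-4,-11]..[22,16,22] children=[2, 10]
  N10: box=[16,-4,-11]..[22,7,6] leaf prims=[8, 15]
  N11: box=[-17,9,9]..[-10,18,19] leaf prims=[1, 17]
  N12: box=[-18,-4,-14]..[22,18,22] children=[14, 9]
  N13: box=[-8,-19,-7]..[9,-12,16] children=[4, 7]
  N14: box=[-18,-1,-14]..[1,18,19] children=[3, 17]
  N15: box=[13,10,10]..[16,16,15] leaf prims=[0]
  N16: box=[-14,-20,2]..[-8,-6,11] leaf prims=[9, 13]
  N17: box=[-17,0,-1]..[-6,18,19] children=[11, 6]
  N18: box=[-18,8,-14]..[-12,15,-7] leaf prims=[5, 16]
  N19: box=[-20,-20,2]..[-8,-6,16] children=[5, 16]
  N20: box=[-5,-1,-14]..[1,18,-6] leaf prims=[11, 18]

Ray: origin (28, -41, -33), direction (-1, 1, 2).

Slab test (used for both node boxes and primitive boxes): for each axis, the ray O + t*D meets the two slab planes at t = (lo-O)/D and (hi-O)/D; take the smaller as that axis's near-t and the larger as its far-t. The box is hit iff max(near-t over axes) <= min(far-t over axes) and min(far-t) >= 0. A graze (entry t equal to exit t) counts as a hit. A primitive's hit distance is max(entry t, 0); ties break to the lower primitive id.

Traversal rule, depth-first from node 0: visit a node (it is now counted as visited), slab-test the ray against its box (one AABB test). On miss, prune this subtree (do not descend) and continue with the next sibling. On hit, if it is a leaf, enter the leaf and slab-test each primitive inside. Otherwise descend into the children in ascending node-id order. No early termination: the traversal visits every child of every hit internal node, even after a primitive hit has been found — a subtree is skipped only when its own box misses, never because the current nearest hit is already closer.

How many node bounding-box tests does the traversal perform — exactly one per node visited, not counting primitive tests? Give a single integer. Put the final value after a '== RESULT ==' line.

Traverse from the root:
N0 x:[6,48] y:[21,59] z:[19/2,55/2] -> hit [21,55/2], descend [8, 12]
  N8 x:[19,48] y:[21,35] z:[13,49/2] -> hit [21,49/2], descend [13, 19]
    N13 x:[19,36] y:[22,29] z:[13,49/2] -> hit [22,49/2], descend [4, 7]
      N4 x:[28,36] y:[22,28] z:[13,37/2] -> miss, prune
      N7 x:[19,25] y:[22,29] z:[39/2,49/2] -> hit [22,49/2] leaf, test {P4@t=24, P14(miss)}
    N19 x:[36,48] y:[21,35] z:[35/2,49/2] -> miss, prune
  N12 x:[6,46] y:[37,59] z:[19/2,55/2] -> miss, prune

7 AABB tests over nodes [0, 8, 13, 4, 7, 19, 12]; 1 leaf entered; closest P4.

== RESULT ==
7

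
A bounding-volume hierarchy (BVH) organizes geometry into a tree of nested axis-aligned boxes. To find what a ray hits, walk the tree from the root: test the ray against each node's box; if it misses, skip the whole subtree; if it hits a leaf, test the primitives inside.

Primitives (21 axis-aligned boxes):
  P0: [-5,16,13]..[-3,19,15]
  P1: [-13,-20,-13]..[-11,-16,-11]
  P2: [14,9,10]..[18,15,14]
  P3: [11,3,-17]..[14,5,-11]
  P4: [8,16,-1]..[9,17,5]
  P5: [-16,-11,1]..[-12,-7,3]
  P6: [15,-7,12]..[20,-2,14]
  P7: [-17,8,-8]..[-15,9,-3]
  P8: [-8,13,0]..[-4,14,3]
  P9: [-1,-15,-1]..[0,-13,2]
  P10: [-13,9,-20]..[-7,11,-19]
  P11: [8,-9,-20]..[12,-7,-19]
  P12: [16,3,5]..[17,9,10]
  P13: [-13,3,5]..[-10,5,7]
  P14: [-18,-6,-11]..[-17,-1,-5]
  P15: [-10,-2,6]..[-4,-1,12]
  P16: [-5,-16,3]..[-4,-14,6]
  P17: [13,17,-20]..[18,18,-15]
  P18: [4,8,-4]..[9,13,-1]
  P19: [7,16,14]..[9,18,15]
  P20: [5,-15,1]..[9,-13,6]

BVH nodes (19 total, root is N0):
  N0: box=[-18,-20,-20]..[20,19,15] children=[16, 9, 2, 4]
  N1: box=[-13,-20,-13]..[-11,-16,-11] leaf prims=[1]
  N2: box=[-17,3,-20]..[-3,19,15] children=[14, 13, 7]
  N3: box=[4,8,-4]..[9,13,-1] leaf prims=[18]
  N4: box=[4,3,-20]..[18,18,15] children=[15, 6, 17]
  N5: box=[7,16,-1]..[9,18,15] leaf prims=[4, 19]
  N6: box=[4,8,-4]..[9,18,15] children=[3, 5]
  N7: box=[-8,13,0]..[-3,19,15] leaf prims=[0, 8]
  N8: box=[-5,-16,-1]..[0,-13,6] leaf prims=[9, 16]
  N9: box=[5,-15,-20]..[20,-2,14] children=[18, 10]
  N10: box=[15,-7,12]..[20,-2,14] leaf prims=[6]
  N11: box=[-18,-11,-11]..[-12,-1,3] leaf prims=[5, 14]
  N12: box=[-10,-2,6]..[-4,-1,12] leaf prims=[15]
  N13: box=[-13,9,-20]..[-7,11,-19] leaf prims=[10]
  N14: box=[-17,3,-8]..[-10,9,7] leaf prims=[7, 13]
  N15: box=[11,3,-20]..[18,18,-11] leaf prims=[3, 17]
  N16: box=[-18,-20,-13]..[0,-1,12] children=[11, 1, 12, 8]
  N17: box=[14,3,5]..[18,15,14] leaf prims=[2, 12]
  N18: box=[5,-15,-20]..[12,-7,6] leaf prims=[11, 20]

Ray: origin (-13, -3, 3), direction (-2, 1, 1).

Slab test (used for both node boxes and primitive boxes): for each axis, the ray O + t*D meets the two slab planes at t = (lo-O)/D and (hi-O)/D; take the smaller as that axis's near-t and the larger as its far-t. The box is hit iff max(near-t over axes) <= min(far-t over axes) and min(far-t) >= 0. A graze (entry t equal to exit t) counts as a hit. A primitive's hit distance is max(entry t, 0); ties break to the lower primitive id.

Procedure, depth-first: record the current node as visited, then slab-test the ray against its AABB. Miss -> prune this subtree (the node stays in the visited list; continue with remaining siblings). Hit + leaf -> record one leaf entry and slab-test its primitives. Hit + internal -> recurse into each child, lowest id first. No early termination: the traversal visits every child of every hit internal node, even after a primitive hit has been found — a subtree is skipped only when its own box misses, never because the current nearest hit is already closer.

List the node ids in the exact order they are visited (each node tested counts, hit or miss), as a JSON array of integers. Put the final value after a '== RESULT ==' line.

Walk:
N0 x:[-33/2,5/2] y:[-17,22] z:[-23,12] -> hit [-33/2,5/2], descend [2, 4, 9, 16]
  N2 x:[-5,2] y:[6,22] z:[-23,12] -> miss, prune
  N4 x:[-31/2,-17/2] y:[6,21] z:[-23,12] -> miss, prune
  N9 x:[-33/2,-9] y:[-12,1] z:[-23,11] -> miss, prune
  N16 x:[-13/2,5/2] y:[-17,2] z:[-16,9] -> hit [-13/2,2], descend [1, 8, 11, 12]
    N1 x:[-1,0] y:[-17,-13] z:[-16,-14] -> miss, prune
    N8 x:[-13/2,-4] y:[-13,-10] z:[-4,3] -> miss, prune
    N11 x:[-1/2,5/2] y:[-8,2] z:[-14,0] -> hit [-1/2,0] leaf, test {P5(miss), P14(miss)}
    N12 x:[-9/2,-3/2] y:[1,2] z:[3,9] -> miss, prune

9 AABB tests over nodes [0, 2, 4, 9, 16, 1, 8, 11, 12]; 1 leaf entered; closest miss.

== RESULT ==
[0, 2, 4, 9, 16, 1, 8, 11, 12]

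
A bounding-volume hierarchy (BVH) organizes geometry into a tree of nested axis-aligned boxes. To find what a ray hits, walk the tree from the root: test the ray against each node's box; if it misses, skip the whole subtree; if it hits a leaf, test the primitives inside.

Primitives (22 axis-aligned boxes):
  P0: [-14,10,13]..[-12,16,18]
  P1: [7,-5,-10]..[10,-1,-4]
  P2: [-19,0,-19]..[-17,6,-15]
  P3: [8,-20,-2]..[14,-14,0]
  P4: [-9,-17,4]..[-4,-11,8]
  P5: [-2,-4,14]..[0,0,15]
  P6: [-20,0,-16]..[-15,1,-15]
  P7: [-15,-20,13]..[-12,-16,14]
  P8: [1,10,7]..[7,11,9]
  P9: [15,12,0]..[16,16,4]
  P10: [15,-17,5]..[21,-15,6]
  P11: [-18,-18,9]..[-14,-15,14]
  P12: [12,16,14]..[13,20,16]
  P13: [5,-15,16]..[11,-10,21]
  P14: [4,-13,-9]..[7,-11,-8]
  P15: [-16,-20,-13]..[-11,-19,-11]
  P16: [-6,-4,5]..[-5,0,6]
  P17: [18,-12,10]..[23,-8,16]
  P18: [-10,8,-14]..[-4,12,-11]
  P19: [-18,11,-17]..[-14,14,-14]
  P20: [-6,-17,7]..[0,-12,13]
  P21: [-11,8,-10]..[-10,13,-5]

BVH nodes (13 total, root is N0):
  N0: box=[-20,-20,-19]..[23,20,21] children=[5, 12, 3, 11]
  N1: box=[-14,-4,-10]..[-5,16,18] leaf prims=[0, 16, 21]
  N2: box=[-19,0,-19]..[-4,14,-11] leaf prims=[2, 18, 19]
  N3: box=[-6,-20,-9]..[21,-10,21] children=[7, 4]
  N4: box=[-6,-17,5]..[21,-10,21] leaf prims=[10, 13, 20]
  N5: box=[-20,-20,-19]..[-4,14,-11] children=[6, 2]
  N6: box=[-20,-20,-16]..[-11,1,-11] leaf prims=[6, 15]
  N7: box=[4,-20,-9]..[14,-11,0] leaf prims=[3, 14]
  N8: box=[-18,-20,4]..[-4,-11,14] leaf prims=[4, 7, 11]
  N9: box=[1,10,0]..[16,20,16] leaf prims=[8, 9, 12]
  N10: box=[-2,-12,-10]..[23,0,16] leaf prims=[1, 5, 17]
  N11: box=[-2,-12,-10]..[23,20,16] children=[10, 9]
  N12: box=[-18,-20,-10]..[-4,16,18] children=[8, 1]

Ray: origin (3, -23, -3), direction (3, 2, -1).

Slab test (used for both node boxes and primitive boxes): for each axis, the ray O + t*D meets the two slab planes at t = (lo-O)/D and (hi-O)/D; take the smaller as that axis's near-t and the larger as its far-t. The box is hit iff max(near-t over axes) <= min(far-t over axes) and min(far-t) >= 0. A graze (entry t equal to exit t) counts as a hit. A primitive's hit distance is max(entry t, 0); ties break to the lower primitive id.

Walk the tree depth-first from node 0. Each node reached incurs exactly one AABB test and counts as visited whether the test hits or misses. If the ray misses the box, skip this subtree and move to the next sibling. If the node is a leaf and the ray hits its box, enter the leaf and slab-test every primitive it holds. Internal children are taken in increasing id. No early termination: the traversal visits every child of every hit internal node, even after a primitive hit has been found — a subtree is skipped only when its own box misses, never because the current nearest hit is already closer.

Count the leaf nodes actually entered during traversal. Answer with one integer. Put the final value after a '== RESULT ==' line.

Traverse from the root:
N0 x:[-23/3,20/3] y:[3/2,43/2] z:[-24,16] -> hit [3/2,20/3], descend [3, 5, 11, 12]
  N3 x:[-3,6] y:[3/2,13/2] z:[-24,6] -> hit [3/2,6], descend [4, 7]
    N4 x:[-3,6] y:[3,13/2] z:[-24,-8] -> miss, prune
    N7 x:[1/3,11/3] y:[3/2,6] z:[-3,6] -> hit [3/2,11/3] leaf, test {P3(miss), P14(miss)}
  N5 x:[-23/3,-7/3] y:[3/2,37/2] z:[8,16] -> miss, prune
  N11 x:[-5/3,20/3] y:[11/2,43/2] z:[-19,7] -> hit [11/2,20/3], descend [9, 10]
    N9 x:[-2/3,13/3] y:[33/2,43/2] z:[-19,-3] -> miss, prune
    N10 x:[-5/3,20/3] y:[11/2,23/2] z:[-19,7] -> hit [11/2,20/3] leaf, test {P1(miss), P5(miss), P17(miss)}
  N12 x:[-7,-7/3] y:[3/2,39/2] z:[-21,7] -> miss, prune

Visited [0, 3, 4, 7, 5, 11, 9, 10, 12]. Tests: 9 box, 2 leaf. Nearest: miss.

== RESULT ==
2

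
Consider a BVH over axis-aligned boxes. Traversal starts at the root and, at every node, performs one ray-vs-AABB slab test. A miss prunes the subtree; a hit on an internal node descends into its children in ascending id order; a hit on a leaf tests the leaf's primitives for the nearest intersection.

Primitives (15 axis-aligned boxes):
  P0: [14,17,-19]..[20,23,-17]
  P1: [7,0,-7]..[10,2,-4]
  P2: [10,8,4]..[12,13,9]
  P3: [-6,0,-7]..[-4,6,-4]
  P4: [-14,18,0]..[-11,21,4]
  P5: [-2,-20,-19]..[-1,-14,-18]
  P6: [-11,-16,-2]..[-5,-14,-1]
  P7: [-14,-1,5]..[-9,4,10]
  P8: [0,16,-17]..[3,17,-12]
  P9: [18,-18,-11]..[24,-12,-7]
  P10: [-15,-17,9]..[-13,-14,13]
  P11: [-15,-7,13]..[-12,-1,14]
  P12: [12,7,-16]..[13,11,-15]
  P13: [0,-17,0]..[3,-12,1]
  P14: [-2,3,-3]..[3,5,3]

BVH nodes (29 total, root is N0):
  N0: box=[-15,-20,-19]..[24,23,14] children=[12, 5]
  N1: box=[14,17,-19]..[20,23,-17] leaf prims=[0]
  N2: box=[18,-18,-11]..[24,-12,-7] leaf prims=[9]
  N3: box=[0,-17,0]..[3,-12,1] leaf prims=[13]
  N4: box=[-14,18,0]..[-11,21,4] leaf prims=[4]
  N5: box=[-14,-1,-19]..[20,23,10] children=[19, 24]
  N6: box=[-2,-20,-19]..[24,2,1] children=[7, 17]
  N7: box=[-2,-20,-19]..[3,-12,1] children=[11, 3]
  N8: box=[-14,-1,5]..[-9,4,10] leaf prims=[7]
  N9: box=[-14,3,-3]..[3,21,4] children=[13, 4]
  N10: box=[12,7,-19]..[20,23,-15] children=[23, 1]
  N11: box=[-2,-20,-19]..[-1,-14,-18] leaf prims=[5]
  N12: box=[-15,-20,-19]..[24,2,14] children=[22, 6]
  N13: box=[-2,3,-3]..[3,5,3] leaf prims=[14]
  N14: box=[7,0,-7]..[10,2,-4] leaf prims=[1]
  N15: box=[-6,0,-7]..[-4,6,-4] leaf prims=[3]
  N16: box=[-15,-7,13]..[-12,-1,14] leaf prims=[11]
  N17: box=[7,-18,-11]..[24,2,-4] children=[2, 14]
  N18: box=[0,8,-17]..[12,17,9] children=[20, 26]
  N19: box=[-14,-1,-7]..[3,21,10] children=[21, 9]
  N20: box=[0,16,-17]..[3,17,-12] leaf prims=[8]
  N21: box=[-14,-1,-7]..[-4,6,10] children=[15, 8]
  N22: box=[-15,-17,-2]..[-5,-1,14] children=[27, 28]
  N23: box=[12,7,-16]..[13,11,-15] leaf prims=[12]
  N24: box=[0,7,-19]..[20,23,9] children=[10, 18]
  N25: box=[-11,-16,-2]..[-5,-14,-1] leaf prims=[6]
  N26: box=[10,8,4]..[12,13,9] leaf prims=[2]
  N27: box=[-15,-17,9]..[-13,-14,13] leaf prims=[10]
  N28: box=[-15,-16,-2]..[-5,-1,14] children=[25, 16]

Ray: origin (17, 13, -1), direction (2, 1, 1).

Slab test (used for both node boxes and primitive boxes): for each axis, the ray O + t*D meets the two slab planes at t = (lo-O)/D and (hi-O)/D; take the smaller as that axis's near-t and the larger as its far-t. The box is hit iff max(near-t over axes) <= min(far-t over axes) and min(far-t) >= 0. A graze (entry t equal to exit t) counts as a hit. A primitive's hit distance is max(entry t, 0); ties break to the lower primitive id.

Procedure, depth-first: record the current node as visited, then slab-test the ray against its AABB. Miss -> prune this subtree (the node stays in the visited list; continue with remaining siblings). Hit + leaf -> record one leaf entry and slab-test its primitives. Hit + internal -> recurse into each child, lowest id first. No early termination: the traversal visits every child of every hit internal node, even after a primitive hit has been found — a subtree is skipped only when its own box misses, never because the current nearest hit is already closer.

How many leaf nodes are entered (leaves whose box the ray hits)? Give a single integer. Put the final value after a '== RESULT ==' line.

Traverse from the root:
N0 x:[-16,7/2] y:[-33,10] z:[-18,15] -> hit [-16,7/2], descend [5, 12]
  N5 x:[-31/2,3/2] y:[-14,10] z:[-18,11] -> hit [-14,3/2], descend [19, 24]
    N19 x:[-31/2,-7] y:[-14,8] z:[-6,11] -> miss, prune
    N24 x:[-17/2,3/2] y:[-6,10] z:[-18,10] -> hit [-6,3/2], descend [10, 18]
      N10 x:[-5/2,3/2] y:[-6,10] z:[-18,-14] -> miss, prune
      N18 x:[-17/2,-5/2] y:[-5,4] z:[-16,10] -> miss, prune
  N12 x:[-16,7/2] y:[-33,-11] z:[-18,15] -> miss, prune

order=[0, 5, 19, 24, 10, 18, 12]  |boxes|=7  |leaves|=0  hit=miss

== RESULT ==
0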